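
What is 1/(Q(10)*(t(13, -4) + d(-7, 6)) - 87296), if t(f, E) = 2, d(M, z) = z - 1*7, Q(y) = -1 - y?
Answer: -1/87307 ≈ -1.1454e-5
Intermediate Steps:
d(M, z) = -7 + z (d(M, z) = z - 7 = -7 + z)
1/(Q(10)*(t(13, -4) + d(-7, 6)) - 87296) = 1/((-1 - 1*10)*(2 + (-7 + 6)) - 87296) = 1/((-1 - 10)*(2 - 1) - 87296) = 1/(-11*1 - 87296) = 1/(-11 - 87296) = 1/(-87307) = -1/87307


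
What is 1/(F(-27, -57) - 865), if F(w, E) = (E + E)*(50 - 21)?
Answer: -1/4171 ≈ -0.00023975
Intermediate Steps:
F(w, E) = 58*E (F(w, E) = (2*E)*29 = 58*E)
1/(F(-27, -57) - 865) = 1/(58*(-57) - 865) = 1/(-3306 - 865) = 1/(-4171) = -1/4171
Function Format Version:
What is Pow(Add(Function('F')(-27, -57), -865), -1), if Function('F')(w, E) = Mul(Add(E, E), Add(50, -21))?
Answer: Rational(-1, 4171) ≈ -0.00023975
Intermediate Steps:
Function('F')(w, E) = Mul(58, E) (Function('F')(w, E) = Mul(Mul(2, E), 29) = Mul(58, E))
Pow(Add(Function('F')(-27, -57), -865), -1) = Pow(Add(Mul(58, -57), -865), -1) = Pow(Add(-3306, -865), -1) = Pow(-4171, -1) = Rational(-1, 4171)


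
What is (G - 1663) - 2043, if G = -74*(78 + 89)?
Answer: -16064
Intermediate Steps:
G = -12358 (G = -74*167 = -12358)
(G - 1663) - 2043 = (-12358 - 1663) - 2043 = -14021 - 2043 = -16064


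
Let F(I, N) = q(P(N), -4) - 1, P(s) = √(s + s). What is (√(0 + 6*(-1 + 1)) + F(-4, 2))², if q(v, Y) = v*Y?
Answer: 81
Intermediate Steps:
P(s) = √2*√s (P(s) = √(2*s) = √2*√s)
q(v, Y) = Y*v
F(I, N) = -1 - 4*√2*√N (F(I, N) = -4*√2*√N - 1 = -1 - 4*√2*√N)
(√(0 + 6*(-1 + 1)) + F(-4, 2))² = (√(0 + 6*(-1 + 1)) + (-1 - 4*√2*√2))² = (√(0 + 6*0) + (-1 - 8))² = (√(0 + 0) - 9)² = (√0 - 9)² = (0 - 9)² = (-9)² = 81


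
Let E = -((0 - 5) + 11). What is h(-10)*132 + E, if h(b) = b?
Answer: -1326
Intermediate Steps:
E = -6 (E = -(-5 + 11) = -1*6 = -6)
h(-10)*132 + E = -10*132 - 6 = -1320 - 6 = -1326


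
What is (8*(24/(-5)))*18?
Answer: -3456/5 ≈ -691.20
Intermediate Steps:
(8*(24/(-5)))*18 = (8*(24*(-⅕)))*18 = (8*(-24/5))*18 = -192/5*18 = -3456/5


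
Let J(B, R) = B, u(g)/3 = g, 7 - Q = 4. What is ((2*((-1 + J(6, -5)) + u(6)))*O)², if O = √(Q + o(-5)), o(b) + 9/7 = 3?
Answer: 69828/7 ≈ 9975.4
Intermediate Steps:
Q = 3 (Q = 7 - 1*4 = 7 - 4 = 3)
u(g) = 3*g
o(b) = 12/7 (o(b) = -9/7 + 3 = 12/7)
O = √231/7 (O = √(3 + 12/7) = √(33/7) = √231/7 ≈ 2.1712)
((2*((-1 + J(6, -5)) + u(6)))*O)² = ((2*((-1 + 6) + 3*6))*(√231/7))² = ((2*(5 + 18))*(√231/7))² = ((2*23)*(√231/7))² = (46*(√231/7))² = (46*√231/7)² = 69828/7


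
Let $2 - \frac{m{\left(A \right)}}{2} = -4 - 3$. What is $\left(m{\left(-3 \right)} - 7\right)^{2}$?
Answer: $121$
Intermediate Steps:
$m{\left(A \right)} = 18$ ($m{\left(A \right)} = 4 - 2 \left(-4 - 3\right) = 4 - -14 = 4 + 14 = 18$)
$\left(m{\left(-3 \right)} - 7\right)^{2} = \left(18 - 7\right)^{2} = 11^{2} = 121$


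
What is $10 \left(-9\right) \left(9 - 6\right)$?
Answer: $-270$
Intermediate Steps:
$10 \left(-9\right) \left(9 - 6\right) = - 90 \left(9 - 6\right) = \left(-90\right) 3 = -270$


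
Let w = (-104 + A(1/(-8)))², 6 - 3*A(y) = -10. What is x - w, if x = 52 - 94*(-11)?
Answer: -77842/9 ≈ -8649.1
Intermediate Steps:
A(y) = 16/3 (A(y) = 2 - ⅓*(-10) = 2 + 10/3 = 16/3)
x = 1086 (x = 52 + 1034 = 1086)
w = 87616/9 (w = (-104 + 16/3)² = (-296/3)² = 87616/9 ≈ 9735.1)
x - w = 1086 - 1*87616/9 = 1086 - 87616/9 = -77842/9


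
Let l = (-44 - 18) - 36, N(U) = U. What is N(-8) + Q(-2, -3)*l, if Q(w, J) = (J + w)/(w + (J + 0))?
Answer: -106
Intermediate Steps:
Q(w, J) = 1 (Q(w, J) = (J + w)/(w + J) = (J + w)/(J + w) = 1)
l = -98 (l = -62 - 36 = -98)
N(-8) + Q(-2, -3)*l = -8 + 1*(-98) = -8 - 98 = -106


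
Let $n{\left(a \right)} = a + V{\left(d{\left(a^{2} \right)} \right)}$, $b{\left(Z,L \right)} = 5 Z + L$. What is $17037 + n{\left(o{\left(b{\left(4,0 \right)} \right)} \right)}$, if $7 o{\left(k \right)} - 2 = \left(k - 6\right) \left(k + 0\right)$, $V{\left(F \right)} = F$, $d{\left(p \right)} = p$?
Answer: $\frac{916311}{49} \approx 18700.0$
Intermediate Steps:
$b{\left(Z,L \right)} = L + 5 Z$
$o{\left(k \right)} = \frac{2}{7} + \frac{k \left(-6 + k\right)}{7}$ ($o{\left(k \right)} = \frac{2}{7} + \frac{\left(k - 6\right) \left(k + 0\right)}{7} = \frac{2}{7} + \frac{\left(-6 + k\right) k}{7} = \frac{2}{7} + \frac{k \left(-6 + k\right)}{7}$)
$n{\left(a \right)} = a + a^{2}$
$17037 + n{\left(o{\left(b{\left(4,0 \right)} \right)} \right)} = 17037 + \left(\frac{2}{7} - \frac{6 \left(0 + 5 \cdot 4\right)}{7} + \frac{\left(0 + 5 \cdot 4\right)^{2}}{7}\right) \left(1 + \left(\frac{2}{7} - \frac{6 \left(0 + 5 \cdot 4\right)}{7} + \frac{\left(0 + 5 \cdot 4\right)^{2}}{7}\right)\right) = 17037 + \left(\frac{2}{7} - \frac{6 \left(0 + 20\right)}{7} + \frac{\left(0 + 20\right)^{2}}{7}\right) \left(1 + \left(\frac{2}{7} - \frac{6 \left(0 + 20\right)}{7} + \frac{\left(0 + 20\right)^{2}}{7}\right)\right) = 17037 + \left(\frac{2}{7} - \frac{120}{7} + \frac{20^{2}}{7}\right) \left(1 + \left(\frac{2}{7} - \frac{120}{7} + \frac{20^{2}}{7}\right)\right) = 17037 + \left(\frac{2}{7} - \frac{120}{7} + \frac{1}{7} \cdot 400\right) \left(1 + \left(\frac{2}{7} - \frac{120}{7} + \frac{1}{7} \cdot 400\right)\right) = 17037 + \left(\frac{2}{7} - \frac{120}{7} + \frac{400}{7}\right) \left(1 + \left(\frac{2}{7} - \frac{120}{7} + \frac{400}{7}\right)\right) = 17037 + \frac{282 \left(1 + \frac{282}{7}\right)}{7} = 17037 + \frac{282}{7} \cdot \frac{289}{7} = 17037 + \frac{81498}{49} = \frac{916311}{49}$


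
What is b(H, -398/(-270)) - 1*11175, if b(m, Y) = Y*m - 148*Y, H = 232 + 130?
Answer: -1466039/135 ≈ -10860.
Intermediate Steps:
H = 362
b(m, Y) = -148*Y + Y*m
b(H, -398/(-270)) - 1*11175 = (-398/(-270))*(-148 + 362) - 1*11175 = -398*(-1/270)*214 - 11175 = (199/135)*214 - 11175 = 42586/135 - 11175 = -1466039/135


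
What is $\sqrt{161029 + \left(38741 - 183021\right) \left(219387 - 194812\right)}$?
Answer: $i \sqrt{3545519971} \approx 59544.0 i$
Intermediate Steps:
$\sqrt{161029 + \left(38741 - 183021\right) \left(219387 - 194812\right)} = \sqrt{161029 - 3545681000} = \sqrt{-3545519971} = i \sqrt{3545519971}$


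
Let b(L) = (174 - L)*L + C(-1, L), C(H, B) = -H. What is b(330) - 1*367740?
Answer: -419219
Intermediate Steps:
b(L) = 1 + L*(174 - L) (b(L) = (174 - L)*L - 1*(-1) = L*(174 - L) + 1 = 1 + L*(174 - L))
b(330) - 1*367740 = (1 - 1*330² + 174*330) - 1*367740 = (1 - 1*108900 + 57420) - 367740 = (1 - 108900 + 57420) - 367740 = -51479 - 367740 = -419219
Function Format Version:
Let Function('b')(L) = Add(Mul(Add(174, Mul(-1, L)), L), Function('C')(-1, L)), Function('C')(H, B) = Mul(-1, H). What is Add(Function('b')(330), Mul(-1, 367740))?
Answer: -419219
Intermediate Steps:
Function('b')(L) = Add(1, Mul(L, Add(174, Mul(-1, L)))) (Function('b')(L) = Add(Mul(Add(174, Mul(-1, L)), L), Mul(-1, -1)) = Add(Mul(L, Add(174, Mul(-1, L))), 1) = Add(1, Mul(L, Add(174, Mul(-1, L)))))
Add(Function('b')(330), Mul(-1, 367740)) = Add(Add(1, Mul(-1, Pow(330, 2)), Mul(174, 330)), Mul(-1, 367740)) = Add(Add(1, Mul(-1, 108900), 57420), -367740) = Add(Add(1, -108900, 57420), -367740) = Add(-51479, -367740) = -419219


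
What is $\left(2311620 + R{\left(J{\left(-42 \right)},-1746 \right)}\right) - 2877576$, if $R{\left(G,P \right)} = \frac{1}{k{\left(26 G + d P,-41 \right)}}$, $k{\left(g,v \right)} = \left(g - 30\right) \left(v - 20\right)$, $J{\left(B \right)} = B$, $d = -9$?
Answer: $- \frac{503764227073}{890112} \approx -5.6596 \cdot 10^{5}$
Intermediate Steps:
$k{\left(g,v \right)} = \left(-30 + g\right) \left(-20 + v\right)$
$R{\left(G,P \right)} = \frac{1}{1830 - 1586 G + 549 P}$ ($R{\left(G,P \right)} = \frac{1}{600 - -1230 - 20 \left(26 G - 9 P\right) + \left(26 G - 9 P\right) \left(-41\right)} = \frac{1}{600 + 1230 - 20 \left(- 9 P + 26 G\right) + \left(- 9 P + 26 G\right) \left(-41\right)} = \frac{1}{600 + 1230 - \left(- 180 P + 520 G\right) - \left(- 369 P + 1066 G\right)} = \frac{1}{1830 - 1586 G + 549 P}$)
$\left(2311620 + R{\left(J{\left(-42 \right)},-1746 \right)}\right) - 2877576 = \left(2311620 + \frac{1}{61 \left(30 - -1092 + 9 \left(-1746\right)\right)}\right) - 2877576 = \left(2311620 + \frac{1}{61 \left(30 + 1092 - 15714\right)}\right) - 2877576 = \left(2311620 + \frac{1}{61 \left(-14592\right)}\right) - 2877576 = \left(2311620 + \frac{1}{61} \left(- \frac{1}{14592}\right)\right) - 2877576 = \left(2311620 - \frac{1}{890112}\right) - 2877576 = \frac{2057600701439}{890112} - 2877576 = - \frac{503764227073}{890112}$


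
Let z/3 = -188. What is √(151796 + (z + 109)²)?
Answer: 3*√39869 ≈ 599.02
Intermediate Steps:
z = -564 (z = 3*(-188) = -564)
√(151796 + (z + 109)²) = √(151796 + (-564 + 109)²) = √(151796 + (-455)²) = √(151796 + 207025) = √358821 = 3*√39869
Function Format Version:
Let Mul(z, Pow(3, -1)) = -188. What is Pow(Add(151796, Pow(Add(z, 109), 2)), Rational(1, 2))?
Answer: Mul(3, Pow(39869, Rational(1, 2))) ≈ 599.02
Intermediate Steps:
z = -564 (z = Mul(3, -188) = -564)
Pow(Add(151796, Pow(Add(z, 109), 2)), Rational(1, 2)) = Pow(Add(151796, Pow(Add(-564, 109), 2)), Rational(1, 2)) = Pow(Add(151796, Pow(-455, 2)), Rational(1, 2)) = Pow(Add(151796, 207025), Rational(1, 2)) = Pow(358821, Rational(1, 2)) = Mul(3, Pow(39869, Rational(1, 2)))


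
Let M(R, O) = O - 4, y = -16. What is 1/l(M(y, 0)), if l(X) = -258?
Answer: -1/258 ≈ -0.0038760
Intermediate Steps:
M(R, O) = -4 + O
1/l(M(y, 0)) = 1/(-258) = -1/258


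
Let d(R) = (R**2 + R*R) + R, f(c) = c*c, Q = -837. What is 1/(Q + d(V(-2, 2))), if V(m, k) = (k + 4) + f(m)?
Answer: -1/627 ≈ -0.0015949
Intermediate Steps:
f(c) = c**2
V(m, k) = 4 + k + m**2 (V(m, k) = (k + 4) + m**2 = (4 + k) + m**2 = 4 + k + m**2)
d(R) = R + 2*R**2 (d(R) = (R**2 + R**2) + R = 2*R**2 + R = R + 2*R**2)
1/(Q + d(V(-2, 2))) = 1/(-837 + (4 + 2 + (-2)**2)*(1 + 2*(4 + 2 + (-2)**2))) = 1/(-837 + (4 + 2 + 4)*(1 + 2*(4 + 2 + 4))) = 1/(-837 + 10*(1 + 2*10)) = 1/(-837 + 10*(1 + 20)) = 1/(-837 + 10*21) = 1/(-837 + 210) = 1/(-627) = -1/627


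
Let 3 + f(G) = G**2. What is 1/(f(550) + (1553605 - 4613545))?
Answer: -1/2757443 ≈ -3.6265e-7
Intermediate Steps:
f(G) = -3 + G**2
1/(f(550) + (1553605 - 4613545)) = 1/((-3 + 550**2) + (1553605 - 4613545)) = 1/((-3 + 302500) - 3059940) = 1/(302497 - 3059940) = 1/(-2757443) = -1/2757443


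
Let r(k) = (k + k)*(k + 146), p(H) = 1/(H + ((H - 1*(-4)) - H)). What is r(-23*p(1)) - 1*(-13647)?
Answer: 308653/25 ≈ 12346.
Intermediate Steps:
p(H) = 1/(4 + H) (p(H) = 1/(H + ((H + 4) - H)) = 1/(H + ((4 + H) - H)) = 1/(H + 4) = 1/(4 + H))
r(k) = 2*k*(146 + k) (r(k) = (2*k)*(146 + k) = 2*k*(146 + k))
r(-23*p(1)) - 1*(-13647) = 2*(-23/(4 + 1))*(146 - 23/(4 + 1)) - 1*(-13647) = 2*(-23/5)*(146 - 23/5) + 13647 = 2*(-23/5)*(707/5) + 13647 = -32522/25 + 13647 = 308653/25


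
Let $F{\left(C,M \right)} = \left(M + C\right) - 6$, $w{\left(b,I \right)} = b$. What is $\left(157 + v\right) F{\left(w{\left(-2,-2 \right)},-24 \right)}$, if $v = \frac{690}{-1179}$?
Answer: $- \frac{1967072}{393} \approx -5005.3$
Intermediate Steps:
$v = - \frac{230}{393}$ ($v = 690 \left(- \frac{1}{1179}\right) = - \frac{230}{393} \approx -0.58524$)
$F{\left(C,M \right)} = -6 + C + M$ ($F{\left(C,M \right)} = \left(C + M\right) - 6 = -6 + C + M$)
$\left(157 + v\right) F{\left(w{\left(-2,-2 \right)},-24 \right)} = \left(157 - \frac{230}{393}\right) \left(-6 - 2 - 24\right) = \frac{61471}{393} \left(-32\right) = - \frac{1967072}{393}$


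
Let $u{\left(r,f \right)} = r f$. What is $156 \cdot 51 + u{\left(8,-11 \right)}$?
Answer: $7868$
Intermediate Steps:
$u{\left(r,f \right)} = f r$
$156 \cdot 51 + u{\left(8,-11 \right)} = 156 \cdot 51 - 88 = 7956 - 88 = 7868$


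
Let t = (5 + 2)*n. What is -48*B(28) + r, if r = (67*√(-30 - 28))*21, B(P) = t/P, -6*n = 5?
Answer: 10 + 1407*I*√58 ≈ 10.0 + 10715.0*I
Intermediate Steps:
n = -⅚ (n = -⅙*5 = -⅚ ≈ -0.83333)
t = -35/6 (t = (5 + 2)*(-⅚) = 7*(-⅚) = -35/6 ≈ -5.8333)
B(P) = -35/(6*P)
r = 1407*I*√58 (r = (67*√(-58))*21 = (67*(I*√58))*21 = (67*I*√58)*21 = 1407*I*√58 ≈ 10715.0*I)
-48*B(28) + r = -(-280)/28 + 1407*I*√58 = -48*(-5/24) + 1407*I*√58 = 10 + 1407*I*√58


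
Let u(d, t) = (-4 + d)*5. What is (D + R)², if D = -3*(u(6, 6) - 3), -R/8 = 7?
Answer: 5929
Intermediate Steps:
R = -56 (R = -8*7 = -56)
u(d, t) = -20 + 5*d
D = -21 (D = -3*((-20 + 5*6) - 3) = -3*((-20 + 30) - 3) = -3*(10 - 3) = -3*7 = -21)
(D + R)² = (-21 - 56)² = (-77)² = 5929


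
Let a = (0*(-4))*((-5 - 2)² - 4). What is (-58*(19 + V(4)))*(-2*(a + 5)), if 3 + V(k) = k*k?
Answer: 18560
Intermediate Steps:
V(k) = -3 + k² (V(k) = -3 + k*k = -3 + k²)
a = 0 (a = 0*((-7)² - 4) = 0*(49 - 4) = 0*45 = 0)
(-58*(19 + V(4)))*(-2*(a + 5)) = (-58*(19 + (-3 + 4²)))*(-2*(0 + 5)) = (-58*(19 + (-3 + 16)))*(-2*5) = -58*(19 + 13)*(-10) = -58*32*(-10) = -1856*(-10) = 18560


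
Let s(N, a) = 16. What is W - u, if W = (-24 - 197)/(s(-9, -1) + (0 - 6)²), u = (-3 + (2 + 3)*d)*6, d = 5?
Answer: -545/4 ≈ -136.25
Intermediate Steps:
u = 132 (u = (-3 + (2 + 3)*5)*6 = (-3 + 5*5)*6 = (-3 + 25)*6 = 22*6 = 132)
W = -17/4 (W = (-24 - 197)/(16 + (0 - 6)²) = -221/(16 + (-6)²) = -221/(16 + 36) = -221/52 = -221*1/52 = -17/4 ≈ -4.2500)
W - u = -17/4 - 1*132 = -17/4 - 132 = -545/4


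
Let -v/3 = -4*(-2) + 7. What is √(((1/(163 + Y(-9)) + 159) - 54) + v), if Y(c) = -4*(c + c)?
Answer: √3313735/235 ≈ 7.7462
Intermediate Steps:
Y(c) = -8*c
v = -45 (v = -3*(-4*(-2) + 7) = -3*(8 + 7) = -3*15 = -45)
√(((1/(163 + Y(-9)) + 159) - 54) + v) = √(((1/(163 - 8*(-9)) + 159) - 54) - 45) = √(((1/(163 + 72) + 159) - 54) - 45) = √(((1/235 + 159) - 54) - 45) = √((37366/235 - 54) - 45) = √(24676/235 - 45) = √(14101/235) = √3313735/235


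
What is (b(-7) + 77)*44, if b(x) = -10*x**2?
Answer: -18172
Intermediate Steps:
(b(-7) + 77)*44 = (-10*(-7)**2 + 77)*44 = (-10*49 + 77)*44 = (-490 + 77)*44 = -413*44 = -18172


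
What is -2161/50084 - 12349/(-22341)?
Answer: 570208415/1118926644 ≈ 0.50960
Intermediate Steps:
-2161/50084 - 12349/(-22341) = -2161*1/50084 - 12349*(-1/22341) = -2161/50084 + 12349/22341 = 570208415/1118926644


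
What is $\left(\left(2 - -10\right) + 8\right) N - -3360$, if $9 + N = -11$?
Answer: $2960$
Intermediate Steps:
$N = -20$ ($N = -9 - 11 = -20$)
$\left(\left(2 - -10\right) + 8\right) N - -3360 = \left(\left(2 - -10\right) + 8\right) \left(-20\right) - -3360 = \left(\left(2 + 10\right) + 8\right) \left(-20\right) + 3360 = \left(12 + 8\right) \left(-20\right) + 3360 = 20 \left(-20\right) + 3360 = -400 + 3360 = 2960$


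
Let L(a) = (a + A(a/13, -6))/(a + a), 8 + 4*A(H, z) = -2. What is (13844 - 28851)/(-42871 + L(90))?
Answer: 1080504/3086677 ≈ 0.35005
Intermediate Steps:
A(H, z) = -5/2 (A(H, z) = -2 + (¼)*(-2) = -2 - ½ = -5/2)
L(a) = (-5/2 + a)/(2*a) (L(a) = (a - 5/2)/(a + a) = (-5/2 + a)/((2*a)) = (-5/2 + a)*(1/(2*a)) = (-5/2 + a)/(2*a))
(13844 - 28851)/(-42871 + L(90)) = (13844 - 28851)/(-42871 + (¼)*(-5 + 2*90)/90) = -15007/(-42871 + (¼)*(1/90)*(-5 + 180)) = -15007/(-42871 + (¼)*(1/90)*175) = -15007/(-42871 + 35/72) = -15007/(-3086677/72) = -15007*(-72/3086677) = 1080504/3086677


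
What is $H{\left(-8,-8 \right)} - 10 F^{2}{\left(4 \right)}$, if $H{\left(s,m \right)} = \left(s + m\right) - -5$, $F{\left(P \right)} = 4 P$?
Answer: $-2571$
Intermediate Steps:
$H{\left(s,m \right)} = 5 + m + s$ ($H{\left(s,m \right)} = \left(m + s\right) + 5 = 5 + m + s$)
$H{\left(-8,-8 \right)} - 10 F^{2}{\left(4 \right)} = \left(5 - 8 - 8\right) - 10 \left(4 \cdot 4\right)^{2} = -11 - 10 \cdot 16^{2} = -11 - 2560 = -2571$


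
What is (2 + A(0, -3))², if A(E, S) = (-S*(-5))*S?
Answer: 2209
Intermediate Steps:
A(E, S) = 5*S² (A(E, S) = (5*S)*S = 5*S²)
(2 + A(0, -3))² = (2 + 5*(-3)²)² = (2 + 5*9)² = (2 + 45)² = 47² = 2209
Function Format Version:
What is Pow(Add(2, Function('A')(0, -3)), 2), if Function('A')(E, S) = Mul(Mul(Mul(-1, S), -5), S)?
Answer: 2209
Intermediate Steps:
Function('A')(E, S) = Mul(5, Pow(S, 2)) (Function('A')(E, S) = Mul(Mul(5, S), S) = Mul(5, Pow(S, 2)))
Pow(Add(2, Function('A')(0, -3)), 2) = Pow(Add(2, Mul(5, Pow(-3, 2))), 2) = Pow(Add(2, Mul(5, 9)), 2) = Pow(Add(2, 45), 2) = Pow(47, 2) = 2209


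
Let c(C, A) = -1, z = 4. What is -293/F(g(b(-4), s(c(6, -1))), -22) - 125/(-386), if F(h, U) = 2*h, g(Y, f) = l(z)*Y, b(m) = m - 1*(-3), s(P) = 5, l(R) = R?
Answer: 57049/1544 ≈ 36.949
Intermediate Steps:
b(m) = 3 + m (b(m) = m + 3 = 3 + m)
g(Y, f) = 4*Y
-293/F(g(b(-4), s(c(6, -1))), -22) - 125/(-386) = -293*1/(8*(3 - 4)) - 125/(-386) = -293/(2*(4*(-1))) - 125*(-1/386) = -293/(2*(-4)) + 125/386 = -293/(-8) + 125/386 = -293*(-1/8) + 125/386 = 293/8 + 125/386 = 57049/1544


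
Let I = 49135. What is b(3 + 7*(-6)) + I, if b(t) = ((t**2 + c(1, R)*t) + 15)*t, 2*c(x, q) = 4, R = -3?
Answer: -7727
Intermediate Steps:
c(x, q) = 2 (c(x, q) = (1/2)*4 = 2)
b(t) = t*(15 + t**2 + 2*t) (b(t) = ((t**2 + 2*t) + 15)*t = (15 + t**2 + 2*t)*t = t*(15 + t**2 + 2*t))
b(3 + 7*(-6)) + I = (3 + 7*(-6))*(15 + (3 + 7*(-6))**2 + 2*(3 + 7*(-6))) + 49135 = (3 - 42)*(15 + (3 - 42)**2 + 2*(3 - 42)) + 49135 = -39*(15 + (-39)**2 + 2*(-39)) + 49135 = -39*(15 + 1521 - 78) + 49135 = -39*1458 + 49135 = -56862 + 49135 = -7727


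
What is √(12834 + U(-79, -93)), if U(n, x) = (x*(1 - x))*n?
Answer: 62*√183 ≈ 838.72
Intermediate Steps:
U(n, x) = n*x*(1 - x)
√(12834 + U(-79, -93)) = √(12834 - 79*(-93)*(1 - 1*(-93))) = √(12834 - 79*(-93)*(1 + 93)) = √(12834 - 79*(-93)*94) = √(12834 + 690618) = √703452 = 62*√183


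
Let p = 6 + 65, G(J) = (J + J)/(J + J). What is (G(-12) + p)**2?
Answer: 5184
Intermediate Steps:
G(J) = 1 (G(J) = (2*J)/((2*J)) = (2*J)*(1/(2*J)) = 1)
p = 71
(G(-12) + p)**2 = (1 + 71)**2 = 72**2 = 5184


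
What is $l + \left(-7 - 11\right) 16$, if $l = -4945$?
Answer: $-5233$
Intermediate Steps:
$l + \left(-7 - 11\right) 16 = -4945 + \left(-7 - 11\right) 16 = -4945 - 288 = -5233$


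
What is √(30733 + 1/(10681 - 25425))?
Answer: √1670227415786/7372 ≈ 175.31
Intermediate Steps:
√(30733 + 1/(10681 - 25425)) = √(30733 + 1/(-14744)) = √(30733 - 1/14744) = √(453127351/14744) = √1670227415786/7372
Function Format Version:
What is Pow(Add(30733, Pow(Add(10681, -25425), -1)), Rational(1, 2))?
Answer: Mul(Rational(1, 7372), Pow(1670227415786, Rational(1, 2))) ≈ 175.31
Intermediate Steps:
Pow(Add(30733, Pow(Add(10681, -25425), -1)), Rational(1, 2)) = Pow(Add(30733, Pow(-14744, -1)), Rational(1, 2)) = Pow(Add(30733, Rational(-1, 14744)), Rational(1, 2)) = Pow(Rational(453127351, 14744), Rational(1, 2)) = Mul(Rational(1, 7372), Pow(1670227415786, Rational(1, 2)))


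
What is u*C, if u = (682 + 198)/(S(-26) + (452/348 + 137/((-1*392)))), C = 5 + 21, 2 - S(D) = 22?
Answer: -780299520/649703 ≈ -1201.0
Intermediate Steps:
S(D) = -20 (S(D) = 2 - 1*22 = 2 - 22 = -20)
C = 26
u = -30011520/649703 (u = (682 + 198)/(-20 + (452/348 + 137/((-1*392)))) = 880/(-20 + (452*(1/348) + 137/(-392))) = 880/(-20 + (113/87 + 137*(-1/392))) = 880/(-20 + (113/87 - 137/392)) = 880/(-20 + 32377/34104) = 880/(-649703/34104) = 880*(-34104/649703) = -30011520/649703 ≈ -46.193)
u*C = -30011520/649703*26 = -780299520/649703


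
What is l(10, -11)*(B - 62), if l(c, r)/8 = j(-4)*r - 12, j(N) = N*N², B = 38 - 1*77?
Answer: -559136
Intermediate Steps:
B = -39 (B = 38 - 77 = -39)
j(N) = N³
l(c, r) = -96 - 512*r (l(c, r) = 8*((-4)³*r - 12) = 8*(-64*r - 12) = 8*(-12 - 64*r) = -96 - 512*r)
l(10, -11)*(B - 62) = (-96 - 512*(-11))*(-39 - 62) = (-96 + 5632)*(-101) = 5536*(-101) = -559136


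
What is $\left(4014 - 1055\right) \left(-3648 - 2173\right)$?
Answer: $-17224339$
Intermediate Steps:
$\left(4014 - 1055\right) \left(-3648 - 2173\right) = 2959 \left(-5821\right) = -17224339$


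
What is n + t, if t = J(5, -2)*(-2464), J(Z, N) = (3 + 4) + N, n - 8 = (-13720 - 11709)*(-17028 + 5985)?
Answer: 280800135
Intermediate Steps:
n = 280812455 (n = 8 + (-13720 - 11709)*(-17028 + 5985) = 8 - 25429*(-11043) = 8 + 280812447 = 280812455)
J(Z, N) = 7 + N
t = -12320 (t = (7 - 2)*(-2464) = 5*(-2464) = -12320)
n + t = 280812455 - 12320 = 280800135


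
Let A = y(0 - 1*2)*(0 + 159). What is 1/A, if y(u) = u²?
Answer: 1/636 ≈ 0.0015723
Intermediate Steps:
A = 636 (A = (0 - 1*2)²*(0 + 159) = (0 - 2)²*159 = (-2)²*159 = 4*159 = 636)
1/A = 1/636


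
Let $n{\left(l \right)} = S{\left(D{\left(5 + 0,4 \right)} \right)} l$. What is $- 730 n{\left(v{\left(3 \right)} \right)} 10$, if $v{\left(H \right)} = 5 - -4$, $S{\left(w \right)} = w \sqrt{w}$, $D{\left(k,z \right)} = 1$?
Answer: $-65700$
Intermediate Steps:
$S{\left(w \right)} = w^{\frac{3}{2}}$
$v{\left(H \right)} = 9$ ($v{\left(H \right)} = 5 + 4 = 9$)
$n{\left(l \right)} = l$ ($n{\left(l \right)} = 1^{\frac{3}{2}} l = 1 l = l$)
$- 730 n{\left(v{\left(3 \right)} \right)} 10 = - 730 \cdot 9 \cdot 10 = \left(-730\right) 90 = -65700$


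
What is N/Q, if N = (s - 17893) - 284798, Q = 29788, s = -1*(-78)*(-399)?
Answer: -333813/29788 ≈ -11.206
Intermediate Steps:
s = -31122 (s = 78*(-399) = -31122)
N = -333813 (N = (-31122 - 17893) - 284798 = -49015 - 284798 = -333813)
N/Q = -333813/29788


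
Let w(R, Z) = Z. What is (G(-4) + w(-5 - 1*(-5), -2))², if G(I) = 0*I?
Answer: 4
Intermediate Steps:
G(I) = 0
(G(-4) + w(-5 - 1*(-5), -2))² = (0 - 2)² = (-2)² = 4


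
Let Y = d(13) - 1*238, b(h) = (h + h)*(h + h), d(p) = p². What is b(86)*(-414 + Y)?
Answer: -14289072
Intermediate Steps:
b(h) = 4*h² (b(h) = (2*h)*(2*h) = 4*h²)
Y = -69 (Y = 13² - 1*238 = 169 - 238 = -69)
b(86)*(-414 + Y) = (4*86²)*(-414 - 69) = (4*7396)*(-483) = 29584*(-483) = -14289072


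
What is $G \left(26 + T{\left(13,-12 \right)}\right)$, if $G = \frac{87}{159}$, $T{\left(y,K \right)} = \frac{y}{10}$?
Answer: $\frac{7917}{530} \approx 14.938$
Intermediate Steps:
$T{\left(y,K \right)} = \frac{y}{10}$ ($T{\left(y,K \right)} = y \frac{1}{10} = \frac{y}{10}$)
$G = \frac{29}{53}$ ($G = 87 \cdot \frac{1}{159} = \frac{29}{53} \approx 0.54717$)
$G \left(26 + T{\left(13,-12 \right)}\right) = \frac{29 \left(26 + \frac{1}{10} \cdot 13\right)}{53} = \frac{29 \left(26 + \frac{13}{10}\right)}{53} = \frac{29}{53} \cdot \frac{273}{10} = \frac{7917}{530}$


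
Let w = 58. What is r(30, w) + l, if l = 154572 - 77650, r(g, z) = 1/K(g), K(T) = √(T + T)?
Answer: 76922 + √15/30 ≈ 76922.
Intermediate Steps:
K(T) = √2*√T (K(T) = √(2*T) = √2*√T)
r(g, z) = √2/(2*√g) (r(g, z) = 1/(√2*√g) = √2/(2*√g))
l = 76922
r(30, w) + l = √2/(2*√30) + 76922 = √2*(√30/30)/2 + 76922 = √15/30 + 76922 = 76922 + √15/30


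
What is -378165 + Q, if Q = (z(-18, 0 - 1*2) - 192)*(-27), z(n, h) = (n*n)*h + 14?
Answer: -355863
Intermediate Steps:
z(n, h) = 14 + h*n² (z(n, h) = n²*h + 14 = h*n² + 14 = 14 + h*n²)
Q = 22302 (Q = ((14 + (0 - 1*2)*(-18)²) - 192)*(-27) = ((14 + (0 - 2)*324) - 192)*(-27) = ((14 - 2*324) - 192)*(-27) = ((14 - 648) - 192)*(-27) = (-634 - 192)*(-27) = -826*(-27) = 22302)
-378165 + Q = -378165 + 22302 = -355863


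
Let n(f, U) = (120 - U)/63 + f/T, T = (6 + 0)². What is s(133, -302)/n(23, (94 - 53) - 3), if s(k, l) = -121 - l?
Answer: 15204/163 ≈ 93.276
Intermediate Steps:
T = 36 (T = 6² = 36)
n(f, U) = 40/21 - U/63 + f/36 (n(f, U) = (120 - U)/63 + f/36 = (120 - U)*(1/63) + f*(1/36) = (40/21 - U/63) + f/36 = 40/21 - U/63 + f/36)
s(133, -302)/n(23, (94 - 53) - 3) = (-121 - 1*(-302))/(40/21 - ((94 - 53) - 3)/63 + (1/36)*23) = (-121 + 302)/(40/21 - (41 - 3)/63 + 23/36) = 181/(40/21 - 1/63*38 + 23/36) = 181/(40/21 - 38/63 + 23/36) = 181/(163/84) = 181*(84/163) = 15204/163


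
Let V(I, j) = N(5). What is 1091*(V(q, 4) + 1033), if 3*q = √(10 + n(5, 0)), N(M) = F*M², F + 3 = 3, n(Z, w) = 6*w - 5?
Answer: 1127003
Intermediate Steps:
n(Z, w) = -5 + 6*w
F = 0 (F = -3 + 3 = 0)
N(M) = 0 (N(M) = 0*M² = 0)
q = √5/3 (q = √(10 + (-5 + 6*0))/3 = √(10 + (-5 + 0))/3 = √(10 - 5)/3 = √5/3 ≈ 0.74536)
V(I, j) = 0
1091*(V(q, 4) + 1033) = 1091*(0 + 1033) = 1091*1033 = 1127003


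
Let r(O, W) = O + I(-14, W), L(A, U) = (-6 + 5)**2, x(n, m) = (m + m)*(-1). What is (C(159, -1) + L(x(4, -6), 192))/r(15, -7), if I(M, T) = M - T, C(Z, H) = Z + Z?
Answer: 319/8 ≈ 39.875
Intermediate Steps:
C(Z, H) = 2*Z
x(n, m) = -2*m (x(n, m) = (2*m)*(-1) = -2*m)
L(A, U) = 1 (L(A, U) = (-1)**2 = 1)
r(O, W) = -14 + O - W (r(O, W) = O + (-14 - W) = -14 + O - W)
(C(159, -1) + L(x(4, -6), 192))/r(15, -7) = (2*159 + 1)/(-14 + 15 - 1*(-7)) = (318 + 1)/(-14 + 15 + 7) = 319/8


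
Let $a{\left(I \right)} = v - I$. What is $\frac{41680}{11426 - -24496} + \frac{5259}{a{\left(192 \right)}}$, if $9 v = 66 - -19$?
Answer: $- \frac{815871971}{29509923} \approx -27.647$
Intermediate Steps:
$v = \frac{85}{9}$ ($v = \frac{66 - -19}{9} = \frac{66 + 19}{9} = \frac{1}{9} \cdot 85 = \frac{85}{9} \approx 9.4444$)
$a{\left(I \right)} = \frac{85}{9} - I$
$\frac{41680}{11426 - -24496} + \frac{5259}{a{\left(192 \right)}} = \frac{41680}{11426 - -24496} + \frac{5259}{\frac{85}{9} - 192} = \frac{41680}{11426 + 24496} + \frac{5259}{\frac{85}{9} - 192} = \frac{41680}{35922} + \frac{5259}{- \frac{1643}{9}} = 41680 \cdot \frac{1}{35922} + 5259 \left(- \frac{9}{1643}\right) = \frac{20840}{17961} - \frac{47331}{1643} = - \frac{815871971}{29509923}$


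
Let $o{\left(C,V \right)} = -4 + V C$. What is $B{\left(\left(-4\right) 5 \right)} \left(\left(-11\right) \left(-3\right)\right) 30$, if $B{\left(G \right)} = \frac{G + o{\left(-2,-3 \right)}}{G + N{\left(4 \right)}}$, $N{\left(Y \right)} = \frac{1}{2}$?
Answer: $\frac{11880}{13} \approx 913.85$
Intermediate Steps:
$o{\left(C,V \right)} = -4 + C V$
$N{\left(Y \right)} = \frac{1}{2}$
$B{\left(G \right)} = \frac{2 + G}{\frac{1}{2} + G}$ ($B{\left(G \right)} = \frac{G - -2}{G + \frac{1}{2}} = \frac{G + \left(-4 + 6\right)}{\frac{1}{2} + G} = \frac{G + 2}{\frac{1}{2} + G} = \frac{2 + G}{\frac{1}{2} + G}$)
$B{\left(\left(-4\right) 5 \right)} \left(\left(-11\right) \left(-3\right)\right) 30 = \frac{2 \left(2 - 20\right)}{1 + 2 \left(\left(-4\right) 5\right)} \left(\left(-11\right) \left(-3\right)\right) 30 = \frac{2 \left(2 - 20\right)}{1 + 2 \left(-20\right)} 33 \cdot 30 = 2 \frac{1}{1 - 40} \left(-18\right) 33 \cdot 30 = 2 \frac{1}{-39} \left(-18\right) 33 \cdot 30 = 2 \left(- \frac{1}{39}\right) \left(-18\right) 33 \cdot 30 = \frac{12}{13} \cdot 33 \cdot 30 = \frac{396}{13} \cdot 30 = \frac{11880}{13}$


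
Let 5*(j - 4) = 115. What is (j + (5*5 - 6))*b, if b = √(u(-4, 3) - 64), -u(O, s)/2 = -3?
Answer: 46*I*√58 ≈ 350.33*I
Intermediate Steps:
j = 27 (j = 4 + (⅕)*115 = 4 + 23 = 27)
u(O, s) = 6 (u(O, s) = -2*(-3) = 6)
b = I*√58 (b = √(6 - 64) = √(-58) = I*√58 ≈ 7.6158*I)
(j + (5*5 - 6))*b = (27 + (5*5 - 6))*(I*√58) = (27 + (25 - 6))*(I*√58) = (27 + 19)*(I*√58) = 46*(I*√58) = 46*I*√58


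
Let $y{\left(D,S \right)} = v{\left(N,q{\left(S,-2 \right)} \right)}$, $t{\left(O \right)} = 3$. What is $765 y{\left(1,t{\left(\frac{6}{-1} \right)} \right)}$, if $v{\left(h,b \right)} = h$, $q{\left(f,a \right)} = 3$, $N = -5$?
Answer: $-3825$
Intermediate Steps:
$y{\left(D,S \right)} = -5$
$765 y{\left(1,t{\left(\frac{6}{-1} \right)} \right)} = 765 \left(-5\right) = -3825$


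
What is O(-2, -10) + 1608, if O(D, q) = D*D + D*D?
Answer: 1616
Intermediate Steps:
O(D, q) = 2*D² (O(D, q) = D² + D² = 2*D²)
O(-2, -10) + 1608 = 2*(-2)² + 1608 = 2*4 + 1608 = 8 + 1608 = 1616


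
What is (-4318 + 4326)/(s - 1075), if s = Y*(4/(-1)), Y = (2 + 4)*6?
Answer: -8/1219 ≈ -0.0065628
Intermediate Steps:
Y = 36 (Y = 6*6 = 36)
s = -144 (s = 36*(4/(-1)) = 36*(4*(-1)) = 36*(-4) = -144)
(-4318 + 4326)/(s - 1075) = (-4318 + 4326)/(-144 - 1075) = 8/(-1219) = 8*(-1/1219) = -8/1219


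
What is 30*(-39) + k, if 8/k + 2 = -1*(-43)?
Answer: -47962/41 ≈ -1169.8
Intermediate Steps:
k = 8/41 (k = 8/(-2 - 1*(-43)) = 8/(-2 + 43) = 8/41 ≈ 0.19512)
30*(-39) + k = 30*(-39) + 8/41 = -1170 + 8/41 = -47962/41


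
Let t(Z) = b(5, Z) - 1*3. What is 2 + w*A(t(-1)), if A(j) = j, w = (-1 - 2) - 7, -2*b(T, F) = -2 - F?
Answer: 27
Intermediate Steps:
b(T, F) = 1 + F/2 (b(T, F) = -(-2 - F)/2 = 1 + F/2)
w = -10 (w = -3 - 7 = -10)
t(Z) = -2 + Z/2 (t(Z) = (1 + Z/2) - 1*3 = (1 + Z/2) - 3 = -2 + Z/2)
2 + w*A(t(-1)) = 2 - 10*(-2 + (½)*(-1)) = 2 - 10*(-2 - ½) = 2 - 10*(-5/2) = 2 + 25 = 27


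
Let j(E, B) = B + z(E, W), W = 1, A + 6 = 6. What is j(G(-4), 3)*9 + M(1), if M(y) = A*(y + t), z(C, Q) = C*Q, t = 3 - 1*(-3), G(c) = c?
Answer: -9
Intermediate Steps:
t = 6 (t = 3 + 3 = 6)
A = 0 (A = -6 + 6 = 0)
j(E, B) = B + E (j(E, B) = B + E*1 = B + E)
M(y) = 0 (M(y) = 0*(y + 6) = 0*(6 + y) = 0)
j(G(-4), 3)*9 + M(1) = (3 - 4)*9 + 0 = -1*9 + 0 = -9 + 0 = -9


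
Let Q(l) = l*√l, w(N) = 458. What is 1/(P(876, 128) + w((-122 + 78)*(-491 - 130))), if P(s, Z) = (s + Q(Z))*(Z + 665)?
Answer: -347563/417795891086 + 203008*√2/208897945543 ≈ 5.4244e-7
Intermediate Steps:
Q(l) = l^(3/2)
P(s, Z) = (665 + Z)*(s + Z^(3/2)) (P(s, Z) = (s + Z^(3/2))*(Z + 665) = (s + Z^(3/2))*(665 + Z) = (665 + Z)*(s + Z^(3/2)))
1/(P(876, 128) + w((-122 + 78)*(-491 - 130))) = 1/((128^(5/2) + 665*876 + 665*128^(3/2) + 128*876) + 458) = 1/((131072*√2 + 582540 + 665*(1024*√2) + 112128) + 458) = 1/((131072*√2 + 582540 + 680960*√2 + 112128) + 458) = 1/((694668 + 812032*√2) + 458) = 1/(695126 + 812032*√2)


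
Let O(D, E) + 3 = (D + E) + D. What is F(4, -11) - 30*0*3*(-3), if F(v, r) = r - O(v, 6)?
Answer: -22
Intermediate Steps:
O(D, E) = -3 + E + 2*D (O(D, E) = -3 + ((D + E) + D) = -3 + (E + 2*D) = -3 + E + 2*D)
F(v, r) = -3 + r - 2*v (F(v, r) = r - (-3 + 6 + 2*v) = r - (3 + 2*v) = r + (-3 - 2*v) = -3 + r - 2*v)
F(4, -11) - 30*0*3*(-3) = (-3 - 11 - 2*4) - 30*0*3*(-3) = (-3 - 11 - 8) - 0*(-3) = -22 - 30*0 = -22 + 0 = -22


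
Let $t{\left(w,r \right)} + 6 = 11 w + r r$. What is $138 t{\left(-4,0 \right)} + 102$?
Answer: $-6798$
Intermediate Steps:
$t{\left(w,r \right)} = -6 + r^{2} + 11 w$ ($t{\left(w,r \right)} = -6 + \left(11 w + r r\right) = -6 + \left(11 w + r^{2}\right) = -6 + \left(r^{2} + 11 w\right) = -6 + r^{2} + 11 w$)
$138 t{\left(-4,0 \right)} + 102 = 138 \left(-6 + 0^{2} + 11 \left(-4\right)\right) + 102 = 138 \left(-6 + 0 - 44\right) + 102 = 138 \left(-50\right) + 102 = -6900 + 102 = -6798$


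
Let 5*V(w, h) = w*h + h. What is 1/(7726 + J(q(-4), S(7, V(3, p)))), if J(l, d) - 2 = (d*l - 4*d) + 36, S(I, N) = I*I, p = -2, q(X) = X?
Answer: 1/7372 ≈ 0.00013565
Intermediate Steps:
V(w, h) = h/5 + h*w/5 (V(w, h) = (w*h + h)/5 = (h*w + h)/5 = (h + h*w)/5 = h/5 + h*w/5)
S(I, N) = I**2
J(l, d) = 38 - 4*d + d*l (J(l, d) = 2 + ((d*l - 4*d) + 36) = 2 + ((-4*d + d*l) + 36) = 2 + (36 - 4*d + d*l) = 38 - 4*d + d*l)
1/(7726 + J(q(-4), S(7, V(3, p)))) = 1/(7726 + (38 - 4*7**2 + 7**2*(-4))) = 1/(7726 + (38 - 4*49 + 49*(-4))) = 1/(7726 + (38 - 196 - 196)) = 1/(7726 - 354) = 1/7372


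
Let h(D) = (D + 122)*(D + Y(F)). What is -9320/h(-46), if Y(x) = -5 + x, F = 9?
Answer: 1165/399 ≈ 2.9198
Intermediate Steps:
h(D) = (4 + D)*(122 + D) (h(D) = (D + 122)*(D + (-5 + 9)) = (122 + D)*(D + 4) = (122 + D)*(4 + D) = (4 + D)*(122 + D))
-9320/h(-46) = -9320/(488 + (-46)² + 126*(-46)) = -9320/(488 + 2116 - 5796) = -9320/(-3192) = -9320*(-1/3192) = 1165/399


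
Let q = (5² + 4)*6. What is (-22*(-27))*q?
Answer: 103356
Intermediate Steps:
q = 174 (q = (25 + 4)*6 = 29*6 = 174)
(-22*(-27))*q = -22*(-27)*174 = 594*174 = 103356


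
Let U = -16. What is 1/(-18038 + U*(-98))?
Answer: -1/16470 ≈ -6.0716e-5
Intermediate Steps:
1/(-18038 + U*(-98)) = 1/(-18038 - 16*(-98)) = 1/(-18038 + 1568) = 1/(-16470) = -1/16470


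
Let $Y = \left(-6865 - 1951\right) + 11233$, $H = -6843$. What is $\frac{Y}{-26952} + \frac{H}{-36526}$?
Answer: $\frac{48074597}{492224376} \approx 0.097668$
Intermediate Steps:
$Y = 2417$ ($Y = \left(-6865 - 1951\right) + 11233 = -8816 + 11233 = 2417$)
$\frac{Y}{-26952} + \frac{H}{-36526} = \frac{2417}{-26952} - \frac{6843}{-36526} = 2417 \left(- \frac{1}{26952}\right) - - \frac{6843}{36526} = - \frac{2417}{26952} + \frac{6843}{36526} = \frac{48074597}{492224376}$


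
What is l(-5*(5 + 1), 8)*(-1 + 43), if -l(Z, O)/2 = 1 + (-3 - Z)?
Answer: -2352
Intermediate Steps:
l(Z, O) = 4 + 2*Z (l(Z, O) = -2*(1 + (-3 - Z)) = -2*(-2 - Z) = 4 + 2*Z)
l(-5*(5 + 1), 8)*(-1 + 43) = (4 + 2*(-5*(5 + 1)))*(-1 + 43) = (4 + 2*(-5*6))*42 = (4 + 2*(-30))*42 = (4 - 60)*42 = -56*42 = -2352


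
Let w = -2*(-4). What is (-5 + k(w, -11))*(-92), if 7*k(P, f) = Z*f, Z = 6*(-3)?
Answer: -14996/7 ≈ -2142.3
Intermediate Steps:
Z = -18
w = 8
k(P, f) = -18*f/7 (k(P, f) = (-18*f)/7 = -18*f/7)
(-5 + k(w, -11))*(-92) = (-5 - 18/7*(-11))*(-92) = (-5 + 198/7)*(-92) = (163/7)*(-92) = -14996/7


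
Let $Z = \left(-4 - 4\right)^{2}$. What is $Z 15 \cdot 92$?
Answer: $88320$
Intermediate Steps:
$Z = 64$ ($Z = \left(-8\right)^{2} = 64$)
$Z 15 \cdot 92 = 64 \cdot 15 \cdot 92 = 960 \cdot 92 = 88320$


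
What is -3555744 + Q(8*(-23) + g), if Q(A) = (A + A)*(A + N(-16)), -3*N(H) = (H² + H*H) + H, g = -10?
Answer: -10248968/3 ≈ -3.4163e+6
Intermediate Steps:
N(H) = -2*H²/3 - H/3 (N(H) = -((H² + H*H) + H)/3 = -((H² + H²) + H)/3 = -(2*H² + H)/3 = -(H + 2*H²)/3 = -2*H²/3 - H/3)
Q(A) = 2*A*(-496/3 + A) (Q(A) = (A + A)*(A - ⅓*(-16)*(1 + 2*(-16))) = (2*A)*(A - ⅓*(-16)*(1 - 32)) = (2*A)*(A - ⅓*(-16)*(-31)) = (2*A)*(A - 496/3) = (2*A)*(-496/3 + A) = 2*A*(-496/3 + A))
-3555744 + Q(8*(-23) + g) = -3555744 + 2*(8*(-23) - 10)*(-496 + 3*(8*(-23) - 10))/3 = -3555744 + 2*(-184 - 10)*(-496 + 3*(-184 - 10))/3 = -3555744 + (⅔)*(-194)*(-496 + 3*(-194)) = -3555744 + (⅔)*(-194)*(-496 - 582) = -3555744 + (⅔)*(-194)*(-1078) = -3555744 + 418264/3 = -10248968/3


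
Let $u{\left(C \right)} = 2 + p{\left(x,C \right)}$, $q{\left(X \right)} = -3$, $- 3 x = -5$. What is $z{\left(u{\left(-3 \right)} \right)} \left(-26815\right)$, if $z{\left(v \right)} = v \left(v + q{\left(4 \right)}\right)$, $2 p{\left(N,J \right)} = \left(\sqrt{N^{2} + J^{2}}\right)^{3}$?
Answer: $- \frac{7945177240}{729} - \frac{1421195 \sqrt{106}}{27} \approx -1.1441 \cdot 10^{7}$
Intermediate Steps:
$x = \frac{5}{3}$ ($x = \left(- \frac{1}{3}\right) \left(-5\right) = \frac{5}{3} \approx 1.6667$)
$p{\left(N,J \right)} = \frac{\left(J^{2} + N^{2}\right)^{\frac{3}{2}}}{2}$ ($p{\left(N,J \right)} = \frac{\left(\sqrt{N^{2} + J^{2}}\right)^{3}}{2} = \frac{\left(\sqrt{J^{2} + N^{2}}\right)^{3}}{2} = \frac{\left(J^{2} + N^{2}\right)^{\frac{3}{2}}}{2}$)
$u{\left(C \right)} = 2 + \frac{\left(\frac{25}{9} + C^{2}\right)^{\frac{3}{2}}}{2}$ ($u{\left(C \right)} = 2 + \frac{\left(C^{2} + \left(\frac{5}{3}\right)^{2}\right)^{\frac{3}{2}}}{2} = 2 + \frac{\left(C^{2} + \frac{25}{9}\right)^{\frac{3}{2}}}{2} = 2 + \frac{\left(\frac{25}{9} + C^{2}\right)^{\frac{3}{2}}}{2}$)
$z{\left(v \right)} = v \left(-3 + v\right)$ ($z{\left(v \right)} = v \left(v - 3\right) = v \left(-3 + v\right)$)
$z{\left(u{\left(-3 \right)} \right)} \left(-26815\right) = \left(2 + \frac{\left(25 + 9 \left(-3\right)^{2}\right)^{\frac{3}{2}}}{54}\right) \left(-3 + \left(2 + \frac{\left(25 + 9 \left(-3\right)^{2}\right)^{\frac{3}{2}}}{54}\right)\right) \left(-26815\right) = \left(2 + \frac{\left(25 + 9 \cdot 9\right)^{\frac{3}{2}}}{54}\right) \left(-3 + \left(2 + \frac{\left(25 + 9 \cdot 9\right)^{\frac{3}{2}}}{54}\right)\right) \left(-26815\right) = \left(2 + \frac{\left(25 + 81\right)^{\frac{3}{2}}}{54}\right) \left(-3 + \left(2 + \frac{\left(25 + 81\right)^{\frac{3}{2}}}{54}\right)\right) \left(-26815\right) = \left(2 + \frac{106^{\frac{3}{2}}}{54}\right) \left(-3 + \left(2 + \frac{106^{\frac{3}{2}}}{54}\right)\right) \left(-26815\right) = \left(2 + \frac{106 \sqrt{106}}{54}\right) \left(-3 + \left(2 + \frac{106 \sqrt{106}}{54}\right)\right) \left(-26815\right) = \left(2 + \frac{53 \sqrt{106}}{27}\right) \left(-3 + \left(2 + \frac{53 \sqrt{106}}{27}\right)\right) \left(-26815\right) = \left(2 + \frac{53 \sqrt{106}}{27}\right) \left(-1 + \frac{53 \sqrt{106}}{27}\right) \left(-26815\right) = \left(-1 + \frac{53 \sqrt{106}}{27}\right) \left(2 + \frac{53 \sqrt{106}}{27}\right) \left(-26815\right) = - 26815 \left(-1 + \frac{53 \sqrt{106}}{27}\right) \left(2 + \frac{53 \sqrt{106}}{27}\right)$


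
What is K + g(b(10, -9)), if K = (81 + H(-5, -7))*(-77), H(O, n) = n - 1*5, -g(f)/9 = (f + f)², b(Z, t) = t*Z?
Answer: -296913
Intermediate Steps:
b(Z, t) = Z*t
g(f) = -36*f² (g(f) = -9*(f + f)² = -9*4*f² = -36*f²)
H(O, n) = -5 + n (H(O, n) = n - 5 = -5 + n)
K = -5313 (K = (81 + (-5 - 7))*(-77) = (81 - 12)*(-77) = 69*(-77) = -5313)
K + g(b(10, -9)) = -5313 - 36*(10*(-9))² = -5313 - 36*(-90)² = -5313 - 36*8100 = -5313 - 291600 = -296913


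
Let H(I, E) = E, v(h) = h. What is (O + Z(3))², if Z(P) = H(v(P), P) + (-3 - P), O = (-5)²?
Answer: 484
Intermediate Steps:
O = 25
Z(P) = -3 (Z(P) = P + (-3 - P) = -3)
(O + Z(3))² = (25 - 3)² = 22² = 484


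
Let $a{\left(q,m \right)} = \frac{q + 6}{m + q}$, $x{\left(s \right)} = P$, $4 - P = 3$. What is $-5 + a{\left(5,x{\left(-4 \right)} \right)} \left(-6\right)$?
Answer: $-16$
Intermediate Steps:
$P = 1$ ($P = 4 - 3 = 1$)
$x{\left(s \right)} = 1$
$a{\left(q,m \right)} = \frac{6 + q}{m + q}$
$-5 + a{\left(5,x{\left(-4 \right)} \right)} \left(-6\right) = -5 + \frac{6 + 5}{1 + 5} \left(-6\right) = -5 + \frac{1}{6} \cdot 11 \left(-6\right) = -5 + \frac{11}{6} \left(-6\right) = -5 - 11 = -16$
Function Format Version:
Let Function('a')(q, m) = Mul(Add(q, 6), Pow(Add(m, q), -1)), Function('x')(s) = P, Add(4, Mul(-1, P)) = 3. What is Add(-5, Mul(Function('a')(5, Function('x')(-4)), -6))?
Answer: -16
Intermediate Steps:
P = 1 (P = Add(4, Mul(-1, 3)) = Add(4, -3) = 1)
Function('x')(s) = 1
Function('a')(q, m) = Mul(Pow(Add(m, q), -1), Add(6, q)) (Function('a')(q, m) = Mul(Add(6, q), Pow(Add(m, q), -1)) = Mul(Pow(Add(m, q), -1), Add(6, q)))
Add(-5, Mul(Function('a')(5, Function('x')(-4)), -6)) = Add(-5, Mul(Mul(Pow(Add(1, 5), -1), Add(6, 5)), -6)) = Add(-5, Mul(Mul(Pow(6, -1), 11), -6)) = Add(-5, Mul(Mul(Rational(1, 6), 11), -6)) = Add(-5, Mul(Rational(11, 6), -6)) = Add(-5, -11) = -16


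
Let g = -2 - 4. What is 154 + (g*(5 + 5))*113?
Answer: -6626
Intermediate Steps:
g = -6
154 + (g*(5 + 5))*113 = 154 - 6*(5 + 5)*113 = 154 - 6*10*113 = 154 - 60*113 = 154 - 6780 = -6626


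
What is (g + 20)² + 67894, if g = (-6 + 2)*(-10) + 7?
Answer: 72383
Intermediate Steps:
g = 47 (g = -4*(-10) + 7 = 40 + 7 = 47)
(g + 20)² + 67894 = (47 + 20)² + 67894 = 67² + 67894 = 4489 + 67894 = 72383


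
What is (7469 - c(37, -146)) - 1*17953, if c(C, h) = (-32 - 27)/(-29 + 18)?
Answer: -115383/11 ≈ -10489.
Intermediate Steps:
c(C, h) = 59/11 (c(C, h) = -59/(-11) = -59*(-1/11) = 59/11)
(7469 - c(37, -146)) - 1*17953 = (7469 - 1*59/11) - 1*17953 = (7469 - 59/11) - 17953 = 82100/11 - 17953 = -115383/11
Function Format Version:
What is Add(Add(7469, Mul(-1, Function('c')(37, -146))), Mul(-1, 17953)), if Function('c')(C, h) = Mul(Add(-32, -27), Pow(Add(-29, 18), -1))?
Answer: Rational(-115383, 11) ≈ -10489.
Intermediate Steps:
Function('c')(C, h) = Rational(59, 11) (Function('c')(C, h) = Mul(-59, Pow(-11, -1)) = Mul(-59, Rational(-1, 11)) = Rational(59, 11))
Add(Add(7469, Mul(-1, Function('c')(37, -146))), Mul(-1, 17953)) = Add(Add(7469, Mul(-1, Rational(59, 11))), Mul(-1, 17953)) = Add(Add(7469, Rational(-59, 11)), -17953) = Add(Rational(82100, 11), -17953) = Rational(-115383, 11)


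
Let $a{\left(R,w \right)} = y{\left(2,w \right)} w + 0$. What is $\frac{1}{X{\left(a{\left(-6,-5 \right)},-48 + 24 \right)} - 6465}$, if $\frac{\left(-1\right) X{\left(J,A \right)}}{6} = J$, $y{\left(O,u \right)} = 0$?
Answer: $- \frac{1}{6465} \approx -0.00015468$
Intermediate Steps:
$a{\left(R,w \right)} = 0$ ($a{\left(R,w \right)} = 0 w + 0 = 0 + 0 = 0$)
$X{\left(J,A \right)} = - 6 J$
$\frac{1}{X{\left(a{\left(-6,-5 \right)},-48 + 24 \right)} - 6465} = \frac{1}{\left(-6\right) 0 - 6465} = \frac{1}{0 - 6465} = \frac{1}{-6465} = - \frac{1}{6465}$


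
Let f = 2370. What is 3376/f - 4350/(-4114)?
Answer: 6049591/2437545 ≈ 2.4818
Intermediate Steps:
3376/f - 4350/(-4114) = 3376/2370 - 4350/(-4114) = 3376*(1/2370) - 4350*(-1/4114) = 1688/1185 + 2175/2057 = 6049591/2437545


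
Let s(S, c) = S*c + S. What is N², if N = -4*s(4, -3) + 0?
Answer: 1024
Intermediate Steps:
s(S, c) = S + S*c
N = 32 (N = -16*(1 - 3) + 0 = -16*(-2) + 0 = -4*(-8) + 0 = 32 + 0 = 32)
N² = 32² = 1024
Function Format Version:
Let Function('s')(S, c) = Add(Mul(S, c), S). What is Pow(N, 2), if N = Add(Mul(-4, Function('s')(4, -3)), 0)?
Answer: 1024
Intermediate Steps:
Function('s')(S, c) = Add(S, Mul(S, c))
N = 32 (N = Add(Mul(-4, Mul(4, Add(1, -3))), 0) = Add(Mul(-4, Mul(4, -2)), 0) = Add(Mul(-4, -8), 0) = Add(32, 0) = 32)
Pow(N, 2) = Pow(32, 2) = 1024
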